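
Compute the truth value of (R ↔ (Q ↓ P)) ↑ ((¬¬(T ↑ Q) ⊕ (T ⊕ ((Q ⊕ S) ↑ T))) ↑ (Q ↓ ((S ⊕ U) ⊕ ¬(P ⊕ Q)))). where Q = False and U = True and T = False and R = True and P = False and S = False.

False

Q ↓ P = False ↓ False = True
R ↔ (Q ↓ P) = True ↔ True = True
T ↑ Q = False ↑ False = True
¬(T ↑ Q) = ¬True = False
¬¬(T ↑ Q) = ¬False = True
Q ⊕ S = False ⊕ False = False
(Q ⊕ S) ↑ T = False ↑ False = True
T ⊕ ((Q ⊕ S) ↑ T) = False ⊕ True = True
¬¬(T ↑ Q) ⊕ (T ⊕ ((Q ⊕ S) ↑ T)) = True ⊕ True = False
S ⊕ U = False ⊕ True = True
P ⊕ Q = False ⊕ False = False
¬(P ⊕ Q) = ¬False = True
(S ⊕ U) ⊕ ¬(P ⊕ Q) = True ⊕ True = False
Q ↓ ((S ⊕ U) ⊕ ¬(P ⊕ Q)) = False ↓ False = True
(¬¬(T ↑ Q) ⊕ (T ⊕ ((Q ⊕ S) ↑ T))) ↑ (Q ↓ ((S ⊕ U) ⊕ ¬(P ⊕ Q))) = False ↑ True = True
(R ↔ (Q ↓ P)) ↑ ((¬¬(T ↑ Q) ⊕ (T ⊕ ((Q ⊕ S) ↑ T))) ↑ (Q ↓ ((S ⊕ U) ⊕ ¬(P ⊕ Q)))) = True ↑ True = False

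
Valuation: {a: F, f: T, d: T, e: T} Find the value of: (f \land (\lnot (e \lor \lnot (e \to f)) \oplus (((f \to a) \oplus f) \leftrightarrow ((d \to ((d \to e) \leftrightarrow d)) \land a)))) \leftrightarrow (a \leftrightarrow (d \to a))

F

e \to f = T \to T = T
\lnot (e \to f) = \lnot T = F
e \lor \lnot (e \to f) = T \lor F = T
\lnot (e \lor \lnot (e \to f)) = \lnot T = F
f \to a = T \to F = F
(f \to a) \oplus f = F \oplus T = T
d \to e = T \to T = T
(d \to e) \leftrightarrow d = T \leftrightarrow T = T
d \to ((d \to e) \leftrightarrow d) = T \to T = T
(d \to ((d \to e) \leftrightarrow d)) \land a = T \land F = F
((f \to a) \oplus f) \leftrightarrow ((d \to ((d \to e) \leftrightarrow d)) \land a) = T \leftrightarrow F = F
\lnot (e \lor \lnot (e \to f)) \oplus (((f \to a) \oplus f) \leftrightarrow ((d \to ((d \to e) \leftrightarrow d)) \land a)) = F \oplus F = F
f \land (\lnot (e \lor \lnot (e \to f)) \oplus (((f \to a) \oplus f) \leftrightarrow ((d \to ((d \to e) \leftrightarrow d)) \land a))) = T \land F = F
d \to a = T \to F = F
a \leftrightarrow (d \to a) = F \leftrightarrow F = T
(f \land (\lnot (e \lor \lnot (e \to f)) \oplus (((f \to a) \oplus f) \leftrightarrow ((d \to ((d \to e) \leftrightarrow d)) \land a)))) \leftrightarrow (a \leftrightarrow (d \to a)) = F \leftrightarrow T = F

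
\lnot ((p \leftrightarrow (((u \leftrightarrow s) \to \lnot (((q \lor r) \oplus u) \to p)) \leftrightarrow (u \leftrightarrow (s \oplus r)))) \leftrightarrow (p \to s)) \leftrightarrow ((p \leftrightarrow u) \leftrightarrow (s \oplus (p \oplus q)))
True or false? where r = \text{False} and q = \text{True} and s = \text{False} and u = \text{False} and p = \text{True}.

u \leftrightarrow s = \text{False} \leftrightarrow \text{False} = \text{True}
q \lor r = \text{True} \lor \text{False} = \text{True}
(q \lor r) \oplus u = \text{True} \oplus \text{False} = \text{True}
((q \lor r) \oplus u) \to p = \text{True} \to \text{True} = \text{True}
\lnot (((q \lor r) \oplus u) \to p) = \lnot \text{True} = \text{False}
(u \leftrightarrow s) \to \lnot (((q \lor r) \oplus u) \to p) = \text{True} \to \text{False} = \text{False}
s \oplus r = \text{False} \oplus \text{False} = \text{False}
u \leftrightarrow (s \oplus r) = \text{False} \leftrightarrow \text{False} = \text{True}
((u \leftrightarrow s) \to \lnot (((q \lor r) \oplus u) \to p)) \leftrightarrow (u \leftrightarrow (s \oplus r)) = \text{False} \leftrightarrow \text{True} = \text{False}
p \leftrightarrow (((u \leftrightarrow s) \to \lnot (((q \lor r) \oplus u) \to p)) \leftrightarrow (u \leftrightarrow (s \oplus r))) = \text{True} \leftrightarrow \text{False} = \text{False}
p \to s = \text{True} \to \text{False} = \text{False}
(p \leftrightarrow (((u \leftrightarrow s) \to \lnot (((q \lor r) \oplus u) \to p)) \leftrightarrow (u \leftrightarrow (s \oplus r)))) \leftrightarrow (p \to s) = \text{False} \leftrightarrow \text{False} = \text{True}
\lnot ((p \leftrightarrow (((u \leftrightarrow s) \to \lnot (((q \lor r) \oplus u) \to p)) \leftrightarrow (u \leftrightarrow (s \oplus r)))) \leftrightarrow (p \to s)) = \lnot \text{True} = \text{False}
p \leftrightarrow u = \text{True} \leftrightarrow \text{False} = \text{False}
p \oplus q = \text{True} \oplus \text{True} = \text{False}
s \oplus (p \oplus q) = \text{False} \oplus \text{False} = \text{False}
(p \leftrightarrow u) \leftrightarrow (s \oplus (p \oplus q)) = \text{False} \leftrightarrow \text{False} = \text{True}
\lnot ((p \leftrightarrow (((u \leftrightarrow s) \to \lnot (((q \lor r) \oplus u) \to p)) \leftrightarrow (u \leftrightarrow (s \oplus r)))) \leftrightarrow (p \to s)) \leftrightarrow ((p \leftrightarrow u) \leftrightarrow (s \oplus (p \oplus q))) = \text{False} \leftrightarrow \text{True} = \text{False}

\text{False}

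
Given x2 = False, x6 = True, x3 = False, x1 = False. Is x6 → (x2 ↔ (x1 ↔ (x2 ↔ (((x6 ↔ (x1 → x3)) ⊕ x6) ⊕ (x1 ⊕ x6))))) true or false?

False

Substituting x2=False, x6=True, x3=False, x1=False:
x1 → x3 = False → False = True
x6 ↔ (x1 → x3) = True ↔ True = True
(x6 ↔ (x1 → x3)) ⊕ x6 = True ⊕ True = False
x1 ⊕ x6 = False ⊕ True = True
((x6 ↔ (x1 → x3)) ⊕ x6) ⊕ (x1 ⊕ x6) = False ⊕ True = True
x2 ↔ (((x6 ↔ (x1 → x3)) ⊕ x6) ⊕ (x1 ⊕ x6)) = False ↔ True = False
x1 ↔ (x2 ↔ (((x6 ↔ (x1 → x3)) ⊕ x6) ⊕ (x1 ⊕ x6))) = False ↔ False = True
x2 ↔ (x1 ↔ (x2 ↔ (((x6 ↔ (x1 → x3)) ⊕ x6) ⊕ (x1 ⊕ x6)))) = False ↔ True = False
x6 → (x2 ↔ (x1 ↔ (x2 ↔ (((x6 ↔ (x1 → x3)) ⊕ x6) ⊕ (x1 ⊕ x6))))) = True → False = False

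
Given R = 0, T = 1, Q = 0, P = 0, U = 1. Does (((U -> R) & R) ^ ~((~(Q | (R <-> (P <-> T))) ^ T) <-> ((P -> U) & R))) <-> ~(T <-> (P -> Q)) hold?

0

Substituting R=0, T=1, Q=0, P=0, U=1:
U -> R = 1 -> 0 = 0
(U -> R) & R = 0 & 0 = 0
P <-> T = 0 <-> 1 = 0
R <-> (P <-> T) = 0 <-> 0 = 1
Q | (R <-> (P <-> T)) = 0 | 1 = 1
~(Q | (R <-> (P <-> T))) = ~1 = 0
~(Q | (R <-> (P <-> T))) ^ T = 0 ^ 1 = 1
P -> U = 0 -> 1 = 1
(P -> U) & R = 1 & 0 = 0
(~(Q | (R <-> (P <-> T))) ^ T) <-> ((P -> U) & R) = 1 <-> 0 = 0
~((~(Q | (R <-> (P <-> T))) ^ T) <-> ((P -> U) & R)) = ~0 = 1
((U -> R) & R) ^ ~((~(Q | (R <-> (P <-> T))) ^ T) <-> ((P -> U) & R)) = 0 ^ 1 = 1
P -> Q = 0 -> 0 = 1
T <-> (P -> Q) = 1 <-> 1 = 1
~(T <-> (P -> Q)) = ~1 = 0
(((U -> R) & R) ^ ~((~(Q | (R <-> (P <-> T))) ^ T) <-> ((P -> U) & R))) <-> ~(T <-> (P -> Q)) = 1 <-> 0 = 0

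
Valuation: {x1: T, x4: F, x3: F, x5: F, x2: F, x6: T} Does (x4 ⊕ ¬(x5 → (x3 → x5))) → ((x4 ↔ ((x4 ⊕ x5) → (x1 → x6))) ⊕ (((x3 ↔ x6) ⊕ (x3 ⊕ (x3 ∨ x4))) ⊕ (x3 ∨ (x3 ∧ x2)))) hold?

T

x3 → x5 = F → F = T
x5 → (x3 → x5) = F → T = T
¬(x5 → (x3 → x5)) = ¬T = F
x4 ⊕ ¬(x5 → (x3 → x5)) = F ⊕ F = F
x4 ⊕ x5 = F ⊕ F = F
x1 → x6 = T → T = T
(x4 ⊕ x5) → (x1 → x6) = F → T = T
x4 ↔ ((x4 ⊕ x5) → (x1 → x6)) = F ↔ T = F
x3 ↔ x6 = F ↔ T = F
x3 ∨ x4 = F ∨ F = F
x3 ⊕ (x3 ∨ x4) = F ⊕ F = F
(x3 ↔ x6) ⊕ (x3 ⊕ (x3 ∨ x4)) = F ⊕ F = F
x3 ∧ x2 = F ∧ F = F
x3 ∨ (x3 ∧ x2) = F ∨ F = F
((x3 ↔ x6) ⊕ (x3 ⊕ (x3 ∨ x4))) ⊕ (x3 ∨ (x3 ∧ x2)) = F ⊕ F = F
(x4 ↔ ((x4 ⊕ x5) → (x1 → x6))) ⊕ (((x3 ↔ x6) ⊕ (x3 ⊕ (x3 ∨ x4))) ⊕ (x3 ∨ (x3 ∧ x2))) = F ⊕ F = F
(x4 ⊕ ¬(x5 → (x3 → x5))) → ((x4 ↔ ((x4 ⊕ x5) → (x1 → x6))) ⊕ (((x3 ↔ x6) ⊕ (x3 ⊕ (x3 ∨ x4))) ⊕ (x3 ∨ (x3 ∧ x2)))) = F → F = T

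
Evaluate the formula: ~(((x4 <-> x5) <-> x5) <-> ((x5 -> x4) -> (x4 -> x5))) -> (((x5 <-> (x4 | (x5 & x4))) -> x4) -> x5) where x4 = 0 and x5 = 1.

Substituting x4=0, x5=1:
x4 <-> x5 = 0 <-> 1 = 0
(x4 <-> x5) <-> x5 = 0 <-> 1 = 0
x5 -> x4 = 1 -> 0 = 0
x4 -> x5 = 0 -> 1 = 1
(x5 -> x4) -> (x4 -> x5) = 0 -> 1 = 1
((x4 <-> x5) <-> x5) <-> ((x5 -> x4) -> (x4 -> x5)) = 0 <-> 1 = 0
~(((x4 <-> x5) <-> x5) <-> ((x5 -> x4) -> (x4 -> x5))) = ~0 = 1
x5 & x4 = 1 & 0 = 0
x4 | (x5 & x4) = 0 | 0 = 0
x5 <-> (x4 | (x5 & x4)) = 1 <-> 0 = 0
(x5 <-> (x4 | (x5 & x4))) -> x4 = 0 -> 0 = 1
((x5 <-> (x4 | (x5 & x4))) -> x4) -> x5 = 1 -> 1 = 1
~(((x4 <-> x5) <-> x5) <-> ((x5 -> x4) -> (x4 -> x5))) -> (((x5 <-> (x4 | (x5 & x4))) -> x4) -> x5) = 1 -> 1 = 1

1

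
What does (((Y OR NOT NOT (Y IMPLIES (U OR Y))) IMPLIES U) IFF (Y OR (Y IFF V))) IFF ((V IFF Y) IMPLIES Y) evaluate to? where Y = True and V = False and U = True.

U OR Y = True OR True = True
Y IMPLIES (U OR Y) = True IMPLIES True = True
NOT (Y IMPLIES (U OR Y)) = NOT True = False
NOT NOT (Y IMPLIES (U OR Y)) = NOT False = True
Y OR NOT NOT (Y IMPLIES (U OR Y)) = True OR True = True
(Y OR NOT NOT (Y IMPLIES (U OR Y))) IMPLIES U = True IMPLIES True = True
Y IFF V = True IFF False = False
Y OR (Y IFF V) = True OR False = True
((Y OR NOT NOT (Y IMPLIES (U OR Y))) IMPLIES U) IFF (Y OR (Y IFF V)) = True IFF True = True
V IFF Y = False IFF True = False
(V IFF Y) IMPLIES Y = False IMPLIES True = True
(((Y OR NOT NOT (Y IMPLIES (U OR Y))) IMPLIES U) IFF (Y OR (Y IFF V))) IFF ((V IFF Y) IMPLIES Y) = True IFF True = True

True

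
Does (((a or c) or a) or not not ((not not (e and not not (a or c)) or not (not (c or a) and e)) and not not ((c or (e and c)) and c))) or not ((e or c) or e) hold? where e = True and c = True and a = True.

a or c = True or True = True
(a or c) or a = True or True = True
a or c = True or True = True
not (a or c) = not True = False
not not (a or c) = not False = True
e and not not (a or c) = True and True = True
not (e and not not (a or c)) = not True = False
not not (e and not not (a or c)) = not False = True
c or a = True or True = True
not (c or a) = not True = False
not (c or a) and e = False and True = False
not (not (c or a) and e) = not False = True
not not (e and not not (a or c)) or not (not (c or a) and e) = True or True = True
e and c = True and True = True
c or (e and c) = True or True = True
(c or (e and c)) and c = True and True = True
not ((c or (e and c)) and c) = not True = False
not not ((c or (e and c)) and c) = not False = True
(not not (e and not not (a or c)) or not (not (c or a) and e)) and not not ((c or (e and c)) and c) = True and True = True
not ((not not (e and not not (a or c)) or not (not (c or a) and e)) and not not ((c or (e and c)) and c)) = not True = False
not not ((not not (e and not not (a or c)) or not (not (c or a) and e)) and not not ((c or (e and c)) and c)) = not False = True
((a or c) or a) or not not ((not not (e and not not (a or c)) or not (not (c or a) and e)) and not not ((c or (e and c)) and c)) = True or True = True
e or c = True or True = True
(e or c) or e = True or True = True
not ((e or c) or e) = not True = False
(((a or c) or a) or not not ((not not (e and not not (a or c)) or not (not (c or a) and e)) and not not ((c or (e and c)) and c))) or not ((e or c) or e) = True or False = True

True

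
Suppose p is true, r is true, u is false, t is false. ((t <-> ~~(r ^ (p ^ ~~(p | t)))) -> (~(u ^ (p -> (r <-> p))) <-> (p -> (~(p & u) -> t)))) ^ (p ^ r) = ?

1

p | t = 1 | 0 = 1
~(p | t) = ~1 = 0
~~(p | t) = ~0 = 1
p ^ ~~(p | t) = 1 ^ 1 = 0
r ^ (p ^ ~~(p | t)) = 1 ^ 0 = 1
~(r ^ (p ^ ~~(p | t))) = ~1 = 0
~~(r ^ (p ^ ~~(p | t))) = ~0 = 1
t <-> ~~(r ^ (p ^ ~~(p | t))) = 0 <-> 1 = 0
r <-> p = 1 <-> 1 = 1
p -> (r <-> p) = 1 -> 1 = 1
u ^ (p -> (r <-> p)) = 0 ^ 1 = 1
~(u ^ (p -> (r <-> p))) = ~1 = 0
p & u = 1 & 0 = 0
~(p & u) = ~0 = 1
~(p & u) -> t = 1 -> 0 = 0
p -> (~(p & u) -> t) = 1 -> 0 = 0
~(u ^ (p -> (r <-> p))) <-> (p -> (~(p & u) -> t)) = 0 <-> 0 = 1
(t <-> ~~(r ^ (p ^ ~~(p | t)))) -> (~(u ^ (p -> (r <-> p))) <-> (p -> (~(p & u) -> t))) = 0 -> 1 = 1
p ^ r = 1 ^ 1 = 0
((t <-> ~~(r ^ (p ^ ~~(p | t)))) -> (~(u ^ (p -> (r <-> p))) <-> (p -> (~(p & u) -> t)))) ^ (p ^ r) = 1 ^ 0 = 1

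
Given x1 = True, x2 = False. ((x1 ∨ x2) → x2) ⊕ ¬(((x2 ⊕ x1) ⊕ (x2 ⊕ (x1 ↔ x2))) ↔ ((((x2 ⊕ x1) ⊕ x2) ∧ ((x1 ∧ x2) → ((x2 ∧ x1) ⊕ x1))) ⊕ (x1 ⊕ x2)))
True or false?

True

x1 ∨ x2 = True ∨ False = True
(x1 ∨ x2) → x2 = True → False = False
x2 ⊕ x1 = False ⊕ True = True
x1 ↔ x2 = True ↔ False = False
x2 ⊕ (x1 ↔ x2) = False ⊕ False = False
(x2 ⊕ x1) ⊕ (x2 ⊕ (x1 ↔ x2)) = True ⊕ False = True
x2 ⊕ x1 = False ⊕ True = True
(x2 ⊕ x1) ⊕ x2 = True ⊕ False = True
x1 ∧ x2 = True ∧ False = False
x2 ∧ x1 = False ∧ True = False
(x2 ∧ x1) ⊕ x1 = False ⊕ True = True
(x1 ∧ x2) → ((x2 ∧ x1) ⊕ x1) = False → True = True
((x2 ⊕ x1) ⊕ x2) ∧ ((x1 ∧ x2) → ((x2 ∧ x1) ⊕ x1)) = True ∧ True = True
x1 ⊕ x2 = True ⊕ False = True
(((x2 ⊕ x1) ⊕ x2) ∧ ((x1 ∧ x2) → ((x2 ∧ x1) ⊕ x1))) ⊕ (x1 ⊕ x2) = True ⊕ True = False
((x2 ⊕ x1) ⊕ (x2 ⊕ (x1 ↔ x2))) ↔ ((((x2 ⊕ x1) ⊕ x2) ∧ ((x1 ∧ x2) → ((x2 ∧ x1) ⊕ x1))) ⊕ (x1 ⊕ x2)) = True ↔ False = False
¬(((x2 ⊕ x1) ⊕ (x2 ⊕ (x1 ↔ x2))) ↔ ((((x2 ⊕ x1) ⊕ x2) ∧ ((x1 ∧ x2) → ((x2 ∧ x1) ⊕ x1))) ⊕ (x1 ⊕ x2))) = ¬False = True
((x1 ∨ x2) → x2) ⊕ ¬(((x2 ⊕ x1) ⊕ (x2 ⊕ (x1 ↔ x2))) ↔ ((((x2 ⊕ x1) ⊕ x2) ∧ ((x1 ∧ x2) → ((x2 ∧ x1) ⊕ x1))) ⊕ (x1 ⊕ x2))) = False ⊕ True = True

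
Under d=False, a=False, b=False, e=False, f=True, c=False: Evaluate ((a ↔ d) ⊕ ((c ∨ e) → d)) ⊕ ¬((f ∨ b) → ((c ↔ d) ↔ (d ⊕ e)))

Substituting d=False, a=False, b=False, e=False, f=True, c=False:
a ↔ d = False ↔ False = True
c ∨ e = False ∨ False = False
(c ∨ e) → d = False → False = True
(a ↔ d) ⊕ ((c ∨ e) → d) = True ⊕ True = False
f ∨ b = True ∨ False = True
c ↔ d = False ↔ False = True
d ⊕ e = False ⊕ False = False
(c ↔ d) ↔ (d ⊕ e) = True ↔ False = False
(f ∨ b) → ((c ↔ d) ↔ (d ⊕ e)) = True → False = False
¬((f ∨ b) → ((c ↔ d) ↔ (d ⊕ e))) = ¬False = True
((a ↔ d) ⊕ ((c ∨ e) → d)) ⊕ ¬((f ∨ b) → ((c ↔ d) ↔ (d ⊕ e))) = False ⊕ True = True

True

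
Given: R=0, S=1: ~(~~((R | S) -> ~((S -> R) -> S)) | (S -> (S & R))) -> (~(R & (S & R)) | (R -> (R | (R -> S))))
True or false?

R | S = 0 | 1 = 1
S -> R = 1 -> 0 = 0
(S -> R) -> S = 0 -> 1 = 1
~((S -> R) -> S) = ~1 = 0
(R | S) -> ~((S -> R) -> S) = 1 -> 0 = 0
~((R | S) -> ~((S -> R) -> S)) = ~0 = 1
~~((R | S) -> ~((S -> R) -> S)) = ~1 = 0
S & R = 1 & 0 = 0
S -> (S & R) = 1 -> 0 = 0
~~((R | S) -> ~((S -> R) -> S)) | (S -> (S & R)) = 0 | 0 = 0
~(~~((R | S) -> ~((S -> R) -> S)) | (S -> (S & R))) = ~0 = 1
S & R = 1 & 0 = 0
R & (S & R) = 0 & 0 = 0
~(R & (S & R)) = ~0 = 1
R -> S = 0 -> 1 = 1
R | (R -> S) = 0 | 1 = 1
R -> (R | (R -> S)) = 0 -> 1 = 1
~(R & (S & R)) | (R -> (R | (R -> S))) = 1 | 1 = 1
~(~~((R | S) -> ~((S -> R) -> S)) | (S -> (S & R))) -> (~(R & (S & R)) | (R -> (R | (R -> S)))) = 1 -> 1 = 1

1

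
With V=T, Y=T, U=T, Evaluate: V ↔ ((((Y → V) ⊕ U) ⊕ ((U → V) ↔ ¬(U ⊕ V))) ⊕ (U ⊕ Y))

Y → V = T → T = T
(Y → V) ⊕ U = T ⊕ T = F
U → V = T → T = T
U ⊕ V = T ⊕ T = F
¬(U ⊕ V) = ¬F = T
(U → V) ↔ ¬(U ⊕ V) = T ↔ T = T
((Y → V) ⊕ U) ⊕ ((U → V) ↔ ¬(U ⊕ V)) = F ⊕ T = T
U ⊕ Y = T ⊕ T = F
(((Y → V) ⊕ U) ⊕ ((U → V) ↔ ¬(U ⊕ V))) ⊕ (U ⊕ Y) = T ⊕ F = T
V ↔ ((((Y → V) ⊕ U) ⊕ ((U → V) ↔ ¬(U ⊕ V))) ⊕ (U ⊕ Y)) = T ↔ T = T

T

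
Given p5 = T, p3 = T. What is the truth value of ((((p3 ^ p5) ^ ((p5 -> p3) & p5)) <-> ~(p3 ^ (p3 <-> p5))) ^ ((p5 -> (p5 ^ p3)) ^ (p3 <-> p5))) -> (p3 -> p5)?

T

Substituting p5=T, p3=T:
p3 ^ p5 = T ^ T = F
p5 -> p3 = T -> T = T
(p5 -> p3) & p5 = T & T = T
(p3 ^ p5) ^ ((p5 -> p3) & p5) = F ^ T = T
p3 <-> p5 = T <-> T = T
p3 ^ (p3 <-> p5) = T ^ T = F
~(p3 ^ (p3 <-> p5)) = ~F = T
((p3 ^ p5) ^ ((p5 -> p3) & p5)) <-> ~(p3 ^ (p3 <-> p5)) = T <-> T = T
p5 ^ p3 = T ^ T = F
p5 -> (p5 ^ p3) = T -> F = F
p3 <-> p5 = T <-> T = T
(p5 -> (p5 ^ p3)) ^ (p3 <-> p5) = F ^ T = T
(((p3 ^ p5) ^ ((p5 -> p3) & p5)) <-> ~(p3 ^ (p3 <-> p5))) ^ ((p5 -> (p5 ^ p3)) ^ (p3 <-> p5)) = T ^ T = F
p3 -> p5 = T -> T = T
((((p3 ^ p5) ^ ((p5 -> p3) & p5)) <-> ~(p3 ^ (p3 <-> p5))) ^ ((p5 -> (p5 ^ p3)) ^ (p3 <-> p5))) -> (p3 -> p5) = F -> T = T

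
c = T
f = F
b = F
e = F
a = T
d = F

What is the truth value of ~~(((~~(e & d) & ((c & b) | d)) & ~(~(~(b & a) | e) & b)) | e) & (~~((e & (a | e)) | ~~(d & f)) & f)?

F

e & d = F & F = F
~(e & d) = ~F = T
~~(e & d) = ~T = F
c & b = T & F = F
(c & b) | d = F | F = F
~~(e & d) & ((c & b) | d) = F & F = F
b & a = F & T = F
~(b & a) = ~F = T
~(b & a) | e = T | F = T
~(~(b & a) | e) = ~T = F
~(~(b & a) | e) & b = F & F = F
~(~(~(b & a) | e) & b) = ~F = T
(~~(e & d) & ((c & b) | d)) & ~(~(~(b & a) | e) & b) = F & T = F
((~~(e & d) & ((c & b) | d)) & ~(~(~(b & a) | e) & b)) | e = F | F = F
~(((~~(e & d) & ((c & b) | d)) & ~(~(~(b & a) | e) & b)) | e) = ~F = T
~~(((~~(e & d) & ((c & b) | d)) & ~(~(~(b & a) | e) & b)) | e) = ~T = F
a | e = T | F = T
e & (a | e) = F & T = F
d & f = F & F = F
~(d & f) = ~F = T
~~(d & f) = ~T = F
(e & (a | e)) | ~~(d & f) = F | F = F
~((e & (a | e)) | ~~(d & f)) = ~F = T
~~((e & (a | e)) | ~~(d & f)) = ~T = F
~~((e & (a | e)) | ~~(d & f)) & f = F & F = F
~~(((~~(e & d) & ((c & b) | d)) & ~(~(~(b & a) | e) & b)) | e) & (~~((e & (a | e)) | ~~(d & f)) & f) = F & F = F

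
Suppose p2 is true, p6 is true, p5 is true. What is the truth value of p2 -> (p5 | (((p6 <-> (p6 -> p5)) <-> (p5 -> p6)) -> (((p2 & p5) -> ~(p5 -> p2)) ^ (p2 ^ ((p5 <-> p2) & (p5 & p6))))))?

Substituting p2=T, p6=T, p5=T:
p6 -> p5 = T -> T = T
p6 <-> (p6 -> p5) = T <-> T = T
p5 -> p6 = T -> T = T
(p6 <-> (p6 -> p5)) <-> (p5 -> p6) = T <-> T = T
p2 & p5 = T & T = T
p5 -> p2 = T -> T = T
~(p5 -> p2) = ~T = F
(p2 & p5) -> ~(p5 -> p2) = T -> F = F
p5 <-> p2 = T <-> T = T
p5 & p6 = T & T = T
(p5 <-> p2) & (p5 & p6) = T & T = T
p2 ^ ((p5 <-> p2) & (p5 & p6)) = T ^ T = F
((p2 & p5) -> ~(p5 -> p2)) ^ (p2 ^ ((p5 <-> p2) & (p5 & p6))) = F ^ F = F
((p6 <-> (p6 -> p5)) <-> (p5 -> p6)) -> (((p2 & p5) -> ~(p5 -> p2)) ^ (p2 ^ ((p5 <-> p2) & (p5 & p6)))) = T -> F = F
p5 | (((p6 <-> (p6 -> p5)) <-> (p5 -> p6)) -> (((p2 & p5) -> ~(p5 -> p2)) ^ (p2 ^ ((p5 <-> p2) & (p5 & p6))))) = T | F = T
p2 -> (p5 | (((p6 <-> (p6 -> p5)) <-> (p5 -> p6)) -> (((p2 & p5) -> ~(p5 -> p2)) ^ (p2 ^ ((p5 <-> p2) & (p5 & p6)))))) = T -> T = T

T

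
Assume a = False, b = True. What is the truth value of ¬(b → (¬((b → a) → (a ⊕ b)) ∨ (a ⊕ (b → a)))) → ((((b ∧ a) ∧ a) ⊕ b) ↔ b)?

b → a = True → False = False
a ⊕ b = False ⊕ True = True
(b → a) → (a ⊕ b) = False → True = True
¬((b → a) → (a ⊕ b)) = ¬True = False
b → a = True → False = False
a ⊕ (b → a) = False ⊕ False = False
¬((b → a) → (a ⊕ b)) ∨ (a ⊕ (b → a)) = False ∨ False = False
b → (¬((b → a) → (a ⊕ b)) ∨ (a ⊕ (b → a))) = True → False = False
¬(b → (¬((b → a) → (a ⊕ b)) ∨ (a ⊕ (b → a)))) = ¬False = True
b ∧ a = True ∧ False = False
(b ∧ a) ∧ a = False ∧ False = False
((b ∧ a) ∧ a) ⊕ b = False ⊕ True = True
(((b ∧ a) ∧ a) ⊕ b) ↔ b = True ↔ True = True
¬(b → (¬((b → a) → (a ⊕ b)) ∨ (a ⊕ (b → a)))) → ((((b ∧ a) ∧ a) ⊕ b) ↔ b) = True → True = True

True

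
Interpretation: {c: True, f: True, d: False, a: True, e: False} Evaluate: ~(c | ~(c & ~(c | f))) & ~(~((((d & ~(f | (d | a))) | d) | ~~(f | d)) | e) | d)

False

c | f = True | True = True
~(c | f) = ~True = False
c & ~(c | f) = True & False = False
~(c & ~(c | f)) = ~False = True
c | ~(c & ~(c | f)) = True | True = True
~(c | ~(c & ~(c | f))) = ~True = False
d | a = False | True = True
f | (d | a) = True | True = True
~(f | (d | a)) = ~True = False
d & ~(f | (d | a)) = False & False = False
(d & ~(f | (d | a))) | d = False | False = False
f | d = True | False = True
~(f | d) = ~True = False
~~(f | d) = ~False = True
((d & ~(f | (d | a))) | d) | ~~(f | d) = False | True = True
(((d & ~(f | (d | a))) | d) | ~~(f | d)) | e = True | False = True
~((((d & ~(f | (d | a))) | d) | ~~(f | d)) | e) = ~True = False
~((((d & ~(f | (d | a))) | d) | ~~(f | d)) | e) | d = False | False = False
~(~((((d & ~(f | (d | a))) | d) | ~~(f | d)) | e) | d) = ~False = True
~(c | ~(c & ~(c | f))) & ~(~((((d & ~(f | (d | a))) | d) | ~~(f | d)) | e) | d) = False & True = False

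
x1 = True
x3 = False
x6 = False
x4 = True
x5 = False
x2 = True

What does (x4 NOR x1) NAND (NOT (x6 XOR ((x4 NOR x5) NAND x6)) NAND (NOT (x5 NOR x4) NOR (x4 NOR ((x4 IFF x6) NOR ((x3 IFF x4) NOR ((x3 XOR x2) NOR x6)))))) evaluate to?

x4 NOR x1 = True NOR True = False
x4 NOR x5 = True NOR False = False
(x4 NOR x5) NAND x6 = False NAND False = True
x6 XOR ((x4 NOR x5) NAND x6) = False XOR True = True
NOT (x6 XOR ((x4 NOR x5) NAND x6)) = NOT True = False
x5 NOR x4 = False NOR True = False
NOT (x5 NOR x4) = NOT False = True
x4 IFF x6 = True IFF False = False
x3 IFF x4 = False IFF True = False
x3 XOR x2 = False XOR True = True
(x3 XOR x2) NOR x6 = True NOR False = False
(x3 IFF x4) NOR ((x3 XOR x2) NOR x6) = False NOR False = True
(x4 IFF x6) NOR ((x3 IFF x4) NOR ((x3 XOR x2) NOR x6)) = False NOR True = False
x4 NOR ((x4 IFF x6) NOR ((x3 IFF x4) NOR ((x3 XOR x2) NOR x6))) = True NOR False = False
NOT (x5 NOR x4) NOR (x4 NOR ((x4 IFF x6) NOR ((x3 IFF x4) NOR ((x3 XOR x2) NOR x6)))) = True NOR False = False
NOT (x6 XOR ((x4 NOR x5) NAND x6)) NAND (NOT (x5 NOR x4) NOR (x4 NOR ((x4 IFF x6) NOR ((x3 IFF x4) NOR ((x3 XOR x2) NOR x6))))) = False NAND False = True
(x4 NOR x1) NAND (NOT (x6 XOR ((x4 NOR x5) NAND x6)) NAND (NOT (x5 NOR x4) NOR (x4 NOR ((x4 IFF x6) NOR ((x3 IFF x4) NOR ((x3 XOR x2) NOR x6)))))) = False NAND True = True

True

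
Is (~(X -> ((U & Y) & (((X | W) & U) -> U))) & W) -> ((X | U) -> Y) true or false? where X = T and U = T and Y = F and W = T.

F

Substituting X=T, U=T, Y=F, W=T:
U & Y = T & F = F
X | W = T | T = T
(X | W) & U = T & T = T
((X | W) & U) -> U = T -> T = T
(U & Y) & (((X | W) & U) -> U) = F & T = F
X -> ((U & Y) & (((X | W) & U) -> U)) = T -> F = F
~(X -> ((U & Y) & (((X | W) & U) -> U))) = ~F = T
~(X -> ((U & Y) & (((X | W) & U) -> U))) & W = T & T = T
X | U = T | T = T
(X | U) -> Y = T -> F = F
(~(X -> ((U & Y) & (((X | W) & U) -> U))) & W) -> ((X | U) -> Y) = T -> F = F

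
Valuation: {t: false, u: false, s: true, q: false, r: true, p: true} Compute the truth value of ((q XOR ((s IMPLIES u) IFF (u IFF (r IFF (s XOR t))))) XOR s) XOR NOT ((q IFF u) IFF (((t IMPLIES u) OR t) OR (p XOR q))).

false

s IMPLIES u = true IMPLIES false = false
s XOR t = true XOR false = true
r IFF (s XOR t) = true IFF true = true
u IFF (r IFF (s XOR t)) = false IFF true = false
(s IMPLIES u) IFF (u IFF (r IFF (s XOR t))) = false IFF false = true
q XOR ((s IMPLIES u) IFF (u IFF (r IFF (s XOR t)))) = false XOR true = true
(q XOR ((s IMPLIES u) IFF (u IFF (r IFF (s XOR t))))) XOR s = true XOR true = false
q IFF u = false IFF false = true
t IMPLIES u = false IMPLIES false = true
(t IMPLIES u) OR t = true OR false = true
p XOR q = true XOR false = true
((t IMPLIES u) OR t) OR (p XOR q) = true OR true = true
(q IFF u) IFF (((t IMPLIES u) OR t) OR (p XOR q)) = true IFF true = true
NOT ((q IFF u) IFF (((t IMPLIES u) OR t) OR (p XOR q))) = NOT true = false
((q XOR ((s IMPLIES u) IFF (u IFF (r IFF (s XOR t))))) XOR s) XOR NOT ((q IFF u) IFF (((t IMPLIES u) OR t) OR (p XOR q))) = false XOR false = false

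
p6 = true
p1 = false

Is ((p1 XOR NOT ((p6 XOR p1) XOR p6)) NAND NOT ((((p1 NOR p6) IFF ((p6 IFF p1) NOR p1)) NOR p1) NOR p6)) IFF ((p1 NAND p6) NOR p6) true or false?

true

p6 XOR p1 = true XOR false = true
(p6 XOR p1) XOR p6 = true XOR true = false
NOT ((p6 XOR p1) XOR p6) = NOT false = true
p1 XOR NOT ((p6 XOR p1) XOR p6) = false XOR true = true
p1 NOR p6 = false NOR true = false
p6 IFF p1 = true IFF false = false
(p6 IFF p1) NOR p1 = false NOR false = true
(p1 NOR p6) IFF ((p6 IFF p1) NOR p1) = false IFF true = false
((p1 NOR p6) IFF ((p6 IFF p1) NOR p1)) NOR p1 = false NOR false = true
(((p1 NOR p6) IFF ((p6 IFF p1) NOR p1)) NOR p1) NOR p6 = true NOR true = false
NOT ((((p1 NOR p6) IFF ((p6 IFF p1) NOR p1)) NOR p1) NOR p6) = NOT false = true
(p1 XOR NOT ((p6 XOR p1) XOR p6)) NAND NOT ((((p1 NOR p6) IFF ((p6 IFF p1) NOR p1)) NOR p1) NOR p6) = true NAND true = false
p1 NAND p6 = false NAND true = true
(p1 NAND p6) NOR p6 = true NOR true = false
((p1 XOR NOT ((p6 XOR p1) XOR p6)) NAND NOT ((((p1 NOR p6) IFF ((p6 IFF p1) NOR p1)) NOR p1) NOR p6)) IFF ((p1 NAND p6) NOR p6) = false IFF false = true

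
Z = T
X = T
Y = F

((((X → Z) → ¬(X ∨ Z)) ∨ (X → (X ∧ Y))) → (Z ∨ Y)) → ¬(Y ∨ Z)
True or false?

F

Substituting Z=T, X=T, Y=F:
X → Z = T → T = T
X ∨ Z = T ∨ T = T
¬(X ∨ Z) = ¬T = F
(X → Z) → ¬(X ∨ Z) = T → F = F
X ∧ Y = T ∧ F = F
X → (X ∧ Y) = T → F = F
((X → Z) → ¬(X ∨ Z)) ∨ (X → (X ∧ Y)) = F ∨ F = F
Z ∨ Y = T ∨ F = T
(((X → Z) → ¬(X ∨ Z)) ∨ (X → (X ∧ Y))) → (Z ∨ Y) = F → T = T
Y ∨ Z = F ∨ T = T
¬(Y ∨ Z) = ¬T = F
((((X → Z) → ¬(X ∨ Z)) ∨ (X → (X ∧ Y))) → (Z ∨ Y)) → ¬(Y ∨ Z) = T → F = F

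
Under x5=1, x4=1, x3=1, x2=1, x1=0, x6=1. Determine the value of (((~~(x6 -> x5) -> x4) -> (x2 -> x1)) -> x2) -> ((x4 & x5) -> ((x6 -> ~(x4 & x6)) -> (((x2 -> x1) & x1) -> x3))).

Substituting x5=1, x4=1, x3=1, x2=1, x1=0, x6=1:
x6 -> x5 = 1 -> 1 = 1
~(x6 -> x5) = ~1 = 0
~~(x6 -> x5) = ~0 = 1
~~(x6 -> x5) -> x4 = 1 -> 1 = 1
x2 -> x1 = 1 -> 0 = 0
(~~(x6 -> x5) -> x4) -> (x2 -> x1) = 1 -> 0 = 0
((~~(x6 -> x5) -> x4) -> (x2 -> x1)) -> x2 = 0 -> 1 = 1
x4 & x5 = 1 & 1 = 1
x4 & x6 = 1 & 1 = 1
~(x4 & x6) = ~1 = 0
x6 -> ~(x4 & x6) = 1 -> 0 = 0
x2 -> x1 = 1 -> 0 = 0
(x2 -> x1) & x1 = 0 & 0 = 0
((x2 -> x1) & x1) -> x3 = 0 -> 1 = 1
(x6 -> ~(x4 & x6)) -> (((x2 -> x1) & x1) -> x3) = 0 -> 1 = 1
(x4 & x5) -> ((x6 -> ~(x4 & x6)) -> (((x2 -> x1) & x1) -> x3)) = 1 -> 1 = 1
(((~~(x6 -> x5) -> x4) -> (x2 -> x1)) -> x2) -> ((x4 & x5) -> ((x6 -> ~(x4 & x6)) -> (((x2 -> x1) & x1) -> x3))) = 1 -> 1 = 1

1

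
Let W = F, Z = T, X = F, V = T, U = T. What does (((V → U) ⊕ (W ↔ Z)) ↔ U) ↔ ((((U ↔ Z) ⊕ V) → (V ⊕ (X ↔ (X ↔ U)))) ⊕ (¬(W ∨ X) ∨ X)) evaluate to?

V → U = T → T = T
W ↔ Z = F ↔ T = F
(V → U) ⊕ (W ↔ Z) = T ⊕ F = T
((V → U) ⊕ (W ↔ Z)) ↔ U = T ↔ T = T
U ↔ Z = T ↔ T = T
(U ↔ Z) ⊕ V = T ⊕ T = F
X ↔ U = F ↔ T = F
X ↔ (X ↔ U) = F ↔ F = T
V ⊕ (X ↔ (X ↔ U)) = T ⊕ T = F
((U ↔ Z) ⊕ V) → (V ⊕ (X ↔ (X ↔ U))) = F → F = T
W ∨ X = F ∨ F = F
¬(W ∨ X) = ¬F = T
¬(W ∨ X) ∨ X = T ∨ F = T
(((U ↔ Z) ⊕ V) → (V ⊕ (X ↔ (X ↔ U)))) ⊕ (¬(W ∨ X) ∨ X) = T ⊕ T = F
(((V → U) ⊕ (W ↔ Z)) ↔ U) ↔ ((((U ↔ Z) ⊕ V) → (V ⊕ (X ↔ (X ↔ U)))) ⊕ (¬(W ∨ X) ∨ X)) = T ↔ F = F

F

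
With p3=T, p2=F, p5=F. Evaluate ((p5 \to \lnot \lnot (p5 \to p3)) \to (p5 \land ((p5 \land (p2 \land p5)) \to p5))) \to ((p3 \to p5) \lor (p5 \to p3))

p5 \to p3 = F \to T = T
\lnot (p5 \to p3) = \lnot T = F
\lnot \lnot (p5 \to p3) = \lnot F = T
p5 \to \lnot \lnot (p5 \to p3) = F \to T = T
p2 \land p5 = F \land F = F
p5 \land (p2 \land p5) = F \land F = F
(p5 \land (p2 \land p5)) \to p5 = F \to F = T
p5 \land ((p5 \land (p2 \land p5)) \to p5) = F \land T = F
(p5 \to \lnot \lnot (p5 \to p3)) \to (p5 \land ((p5 \land (p2 \land p5)) \to p5)) = T \to F = F
p3 \to p5 = T \to F = F
p5 \to p3 = F \to T = T
(p3 \to p5) \lor (p5 \to p3) = F \lor T = T
((p5 \to \lnot \lnot (p5 \to p3)) \to (p5 \land ((p5 \land (p2 \land p5)) \to p5))) \to ((p3 \to p5) \lor (p5 \to p3)) = F \to T = T

T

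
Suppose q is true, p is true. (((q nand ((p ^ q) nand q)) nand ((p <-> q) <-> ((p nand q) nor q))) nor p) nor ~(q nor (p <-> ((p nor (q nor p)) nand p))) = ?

p ^ q = T ^ T = F
(p ^ q) nand q = F nand T = T
q nand ((p ^ q) nand q) = T nand T = F
p <-> q = T <-> T = T
p nand q = T nand T = F
(p nand q) nor q = F nor T = F
(p <-> q) <-> ((p nand q) nor q) = T <-> F = F
(q nand ((p ^ q) nand q)) nand ((p <-> q) <-> ((p nand q) nor q)) = F nand F = T
((q nand ((p ^ q) nand q)) nand ((p <-> q) <-> ((p nand q) nor q))) nor p = T nor T = F
q nor p = T nor T = F
p nor (q nor p) = T nor F = F
(p nor (q nor p)) nand p = F nand T = T
p <-> ((p nor (q nor p)) nand p) = T <-> T = T
q nor (p <-> ((p nor (q nor p)) nand p)) = T nor T = F
~(q nor (p <-> ((p nor (q nor p)) nand p))) = ~F = T
(((q nand ((p ^ q) nand q)) nand ((p <-> q) <-> ((p nand q) nor q))) nor p) nor ~(q nor (p <-> ((p nor (q nor p)) nand p))) = F nor T = F

F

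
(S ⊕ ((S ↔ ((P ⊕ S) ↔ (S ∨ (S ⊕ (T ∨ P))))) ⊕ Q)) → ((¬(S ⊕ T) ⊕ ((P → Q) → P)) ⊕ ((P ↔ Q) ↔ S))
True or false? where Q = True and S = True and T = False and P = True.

True

P ⊕ S = True ⊕ True = False
T ∨ P = False ∨ True = True
S ⊕ (T ∨ P) = True ⊕ True = False
S ∨ (S ⊕ (T ∨ P)) = True ∨ False = True
(P ⊕ S) ↔ (S ∨ (S ⊕ (T ∨ P))) = False ↔ True = False
S ↔ ((P ⊕ S) ↔ (S ∨ (S ⊕ (T ∨ P)))) = True ↔ False = False
(S ↔ ((P ⊕ S) ↔ (S ∨ (S ⊕ (T ∨ P))))) ⊕ Q = False ⊕ True = True
S ⊕ ((S ↔ ((P ⊕ S) ↔ (S ∨ (S ⊕ (T ∨ P))))) ⊕ Q) = True ⊕ True = False
S ⊕ T = True ⊕ False = True
¬(S ⊕ T) = ¬True = False
P → Q = True → True = True
(P → Q) → P = True → True = True
¬(S ⊕ T) ⊕ ((P → Q) → P) = False ⊕ True = True
P ↔ Q = True ↔ True = True
(P ↔ Q) ↔ S = True ↔ True = True
(¬(S ⊕ T) ⊕ ((P → Q) → P)) ⊕ ((P ↔ Q) ↔ S) = True ⊕ True = False
(S ⊕ ((S ↔ ((P ⊕ S) ↔ (S ∨ (S ⊕ (T ∨ P))))) ⊕ Q)) → ((¬(S ⊕ T) ⊕ ((P → Q) → P)) ⊕ ((P ↔ Q) ↔ S)) = False → False = True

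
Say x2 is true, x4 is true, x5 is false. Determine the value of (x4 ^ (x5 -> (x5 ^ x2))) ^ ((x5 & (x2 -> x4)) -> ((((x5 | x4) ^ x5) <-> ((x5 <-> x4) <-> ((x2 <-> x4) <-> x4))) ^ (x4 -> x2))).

x5 ^ x2 = 0 ^ 1 = 1
x5 -> (x5 ^ x2) = 0 -> 1 = 1
x4 ^ (x5 -> (x5 ^ x2)) = 1 ^ 1 = 0
x2 -> x4 = 1 -> 1 = 1
x5 & (x2 -> x4) = 0 & 1 = 0
x5 | x4 = 0 | 1 = 1
(x5 | x4) ^ x5 = 1 ^ 0 = 1
x5 <-> x4 = 0 <-> 1 = 0
x2 <-> x4 = 1 <-> 1 = 1
(x2 <-> x4) <-> x4 = 1 <-> 1 = 1
(x5 <-> x4) <-> ((x2 <-> x4) <-> x4) = 0 <-> 1 = 0
((x5 | x4) ^ x5) <-> ((x5 <-> x4) <-> ((x2 <-> x4) <-> x4)) = 1 <-> 0 = 0
x4 -> x2 = 1 -> 1 = 1
(((x5 | x4) ^ x5) <-> ((x5 <-> x4) <-> ((x2 <-> x4) <-> x4))) ^ (x4 -> x2) = 0 ^ 1 = 1
(x5 & (x2 -> x4)) -> ((((x5 | x4) ^ x5) <-> ((x5 <-> x4) <-> ((x2 <-> x4) <-> x4))) ^ (x4 -> x2)) = 0 -> 1 = 1
(x4 ^ (x5 -> (x5 ^ x2))) ^ ((x5 & (x2 -> x4)) -> ((((x5 | x4) ^ x5) <-> ((x5 <-> x4) <-> ((x2 <-> x4) <-> x4))) ^ (x4 -> x2))) = 0 ^ 1 = 1

1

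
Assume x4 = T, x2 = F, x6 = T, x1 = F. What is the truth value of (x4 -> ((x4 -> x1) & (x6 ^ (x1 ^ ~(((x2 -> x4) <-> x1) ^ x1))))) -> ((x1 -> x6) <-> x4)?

T

x4 -> x1 = T -> F = F
x2 -> x4 = F -> T = T
(x2 -> x4) <-> x1 = T <-> F = F
((x2 -> x4) <-> x1) ^ x1 = F ^ F = F
~(((x2 -> x4) <-> x1) ^ x1) = ~F = T
x1 ^ ~(((x2 -> x4) <-> x1) ^ x1) = F ^ T = T
x6 ^ (x1 ^ ~(((x2 -> x4) <-> x1) ^ x1)) = T ^ T = F
(x4 -> x1) & (x6 ^ (x1 ^ ~(((x2 -> x4) <-> x1) ^ x1))) = F & F = F
x4 -> ((x4 -> x1) & (x6 ^ (x1 ^ ~(((x2 -> x4) <-> x1) ^ x1)))) = T -> F = F
x1 -> x6 = F -> T = T
(x1 -> x6) <-> x4 = T <-> T = T
(x4 -> ((x4 -> x1) & (x6 ^ (x1 ^ ~(((x2 -> x4) <-> x1) ^ x1))))) -> ((x1 -> x6) <-> x4) = F -> T = T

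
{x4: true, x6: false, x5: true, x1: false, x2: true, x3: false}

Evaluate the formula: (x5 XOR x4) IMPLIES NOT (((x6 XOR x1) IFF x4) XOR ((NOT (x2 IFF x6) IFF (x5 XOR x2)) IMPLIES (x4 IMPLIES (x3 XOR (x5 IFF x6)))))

true

x5 XOR x4 = true XOR true = false
x6 XOR x1 = false XOR false = false
(x6 XOR x1) IFF x4 = false IFF true = false
x2 IFF x6 = true IFF false = false
NOT (x2 IFF x6) = NOT false = true
x5 XOR x2 = true XOR true = false
NOT (x2 IFF x6) IFF (x5 XOR x2) = true IFF false = false
x5 IFF x6 = true IFF false = false
x3 XOR (x5 IFF x6) = false XOR false = false
x4 IMPLIES (x3 XOR (x5 IFF x6)) = true IMPLIES false = false
(NOT (x2 IFF x6) IFF (x5 XOR x2)) IMPLIES (x4 IMPLIES (x3 XOR (x5 IFF x6))) = false IMPLIES false = true
((x6 XOR x1) IFF x4) XOR ((NOT (x2 IFF x6) IFF (x5 XOR x2)) IMPLIES (x4 IMPLIES (x3 XOR (x5 IFF x6)))) = false XOR true = true
NOT (((x6 XOR x1) IFF x4) XOR ((NOT (x2 IFF x6) IFF (x5 XOR x2)) IMPLIES (x4 IMPLIES (x3 XOR (x5 IFF x6))))) = NOT true = false
(x5 XOR x4) IMPLIES NOT (((x6 XOR x1) IFF x4) XOR ((NOT (x2 IFF x6) IFF (x5 XOR x2)) IMPLIES (x4 IMPLIES (x3 XOR (x5 IFF x6))))) = false IMPLIES false = true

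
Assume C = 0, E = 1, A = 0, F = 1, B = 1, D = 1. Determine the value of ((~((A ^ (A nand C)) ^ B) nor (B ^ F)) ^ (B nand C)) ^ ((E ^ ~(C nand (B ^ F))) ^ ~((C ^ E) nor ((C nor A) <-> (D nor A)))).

1

A nand C = 0 nand 0 = 1
A ^ (A nand C) = 0 ^ 1 = 1
(A ^ (A nand C)) ^ B = 1 ^ 1 = 0
~((A ^ (A nand C)) ^ B) = ~0 = 1
B ^ F = 1 ^ 1 = 0
~((A ^ (A nand C)) ^ B) nor (B ^ F) = 1 nor 0 = 0
B nand C = 1 nand 0 = 1
(~((A ^ (A nand C)) ^ B) nor (B ^ F)) ^ (B nand C) = 0 ^ 1 = 1
B ^ F = 1 ^ 1 = 0
C nand (B ^ F) = 0 nand 0 = 1
~(C nand (B ^ F)) = ~1 = 0
E ^ ~(C nand (B ^ F)) = 1 ^ 0 = 1
C ^ E = 0 ^ 1 = 1
C nor A = 0 nor 0 = 1
D nor A = 1 nor 0 = 0
(C nor A) <-> (D nor A) = 1 <-> 0 = 0
(C ^ E) nor ((C nor A) <-> (D nor A)) = 1 nor 0 = 0
~((C ^ E) nor ((C nor A) <-> (D nor A))) = ~0 = 1
(E ^ ~(C nand (B ^ F))) ^ ~((C ^ E) nor ((C nor A) <-> (D nor A))) = 1 ^ 1 = 0
((~((A ^ (A nand C)) ^ B) nor (B ^ F)) ^ (B nand C)) ^ ((E ^ ~(C nand (B ^ F))) ^ ~((C ^ E) nor ((C nor A) <-> (D nor A)))) = 1 ^ 0 = 1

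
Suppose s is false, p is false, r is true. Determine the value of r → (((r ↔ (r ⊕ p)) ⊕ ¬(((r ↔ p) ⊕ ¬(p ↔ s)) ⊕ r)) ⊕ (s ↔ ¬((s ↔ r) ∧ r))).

r ⊕ p = T ⊕ F = T
r ↔ (r ⊕ p) = T ↔ T = T
r ↔ p = T ↔ F = F
p ↔ s = F ↔ F = T
¬(p ↔ s) = ¬T = F
(r ↔ p) ⊕ ¬(p ↔ s) = F ⊕ F = F
((r ↔ p) ⊕ ¬(p ↔ s)) ⊕ r = F ⊕ T = T
¬(((r ↔ p) ⊕ ¬(p ↔ s)) ⊕ r) = ¬T = F
(r ↔ (r ⊕ p)) ⊕ ¬(((r ↔ p) ⊕ ¬(p ↔ s)) ⊕ r) = T ⊕ F = T
s ↔ r = F ↔ T = F
(s ↔ r) ∧ r = F ∧ T = F
¬((s ↔ r) ∧ r) = ¬F = T
s ↔ ¬((s ↔ r) ∧ r) = F ↔ T = F
((r ↔ (r ⊕ p)) ⊕ ¬(((r ↔ p) ⊕ ¬(p ↔ s)) ⊕ r)) ⊕ (s ↔ ¬((s ↔ r) ∧ r)) = T ⊕ F = T
r → (((r ↔ (r ⊕ p)) ⊕ ¬(((r ↔ p) ⊕ ¬(p ↔ s)) ⊕ r)) ⊕ (s ↔ ¬((s ↔ r) ∧ r))) = T → T = T

T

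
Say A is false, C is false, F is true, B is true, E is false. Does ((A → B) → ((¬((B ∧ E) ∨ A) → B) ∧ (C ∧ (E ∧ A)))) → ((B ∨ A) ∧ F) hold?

A → B = False → True = True
B ∧ E = True ∧ False = False
(B ∧ E) ∨ A = False ∨ False = False
¬((B ∧ E) ∨ A) = ¬False = True
¬((B ∧ E) ∨ A) → B = True → True = True
E ∧ A = False ∧ False = False
C ∧ (E ∧ A) = False ∧ False = False
(¬((B ∧ E) ∨ A) → B) ∧ (C ∧ (E ∧ A)) = True ∧ False = False
(A → B) → ((¬((B ∧ E) ∨ A) → B) ∧ (C ∧ (E ∧ A))) = True → False = False
B ∨ A = True ∨ False = True
(B ∨ A) ∧ F = True ∧ True = True
((A → B) → ((¬((B ∧ E) ∨ A) → B) ∧ (C ∧ (E ∧ A)))) → ((B ∨ A) ∧ F) = False → True = True

True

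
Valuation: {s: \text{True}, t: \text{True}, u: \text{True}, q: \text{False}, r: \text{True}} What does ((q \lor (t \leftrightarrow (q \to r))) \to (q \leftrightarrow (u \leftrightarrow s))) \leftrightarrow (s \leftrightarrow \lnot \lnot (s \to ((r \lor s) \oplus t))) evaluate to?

\text{True}

Substituting s=\text{True}, t=\text{True}, u=\text{True}, q=\text{False}, r=\text{True}:
q \to r = \text{False} \to \text{True} = \text{True}
t \leftrightarrow (q \to r) = \text{True} \leftrightarrow \text{True} = \text{True}
q \lor (t \leftrightarrow (q \to r)) = \text{False} \lor \text{True} = \text{True}
u \leftrightarrow s = \text{True} \leftrightarrow \text{True} = \text{True}
q \leftrightarrow (u \leftrightarrow s) = \text{False} \leftrightarrow \text{True} = \text{False}
(q \lor (t \leftrightarrow (q \to r))) \to (q \leftrightarrow (u \leftrightarrow s)) = \text{True} \to \text{False} = \text{False}
r \lor s = \text{True} \lor \text{True} = \text{True}
(r \lor s) \oplus t = \text{True} \oplus \text{True} = \text{False}
s \to ((r \lor s) \oplus t) = \text{True} \to \text{False} = \text{False}
\lnot (s \to ((r \lor s) \oplus t)) = \lnot \text{False} = \text{True}
\lnot \lnot (s \to ((r \lor s) \oplus t)) = \lnot \text{True} = \text{False}
s \leftrightarrow \lnot \lnot (s \to ((r \lor s) \oplus t)) = \text{True} \leftrightarrow \text{False} = \text{False}
((q \lor (t \leftrightarrow (q \to r))) \to (q \leftrightarrow (u \leftrightarrow s))) \leftrightarrow (s \leftrightarrow \lnot \lnot (s \to ((r \lor s) \oplus t))) = \text{False} \leftrightarrow \text{False} = \text{True}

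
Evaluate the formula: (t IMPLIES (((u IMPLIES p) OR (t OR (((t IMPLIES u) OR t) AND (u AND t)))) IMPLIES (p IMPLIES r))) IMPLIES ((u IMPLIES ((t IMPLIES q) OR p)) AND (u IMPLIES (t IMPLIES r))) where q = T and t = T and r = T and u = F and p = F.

Substituting q=T, t=T, r=T, u=F, p=F:
u IMPLIES p = F IMPLIES F = T
t IMPLIES u = T IMPLIES F = F
(t IMPLIES u) OR t = F OR T = T
u AND t = F AND T = F
((t IMPLIES u) OR t) AND (u AND t) = T AND F = F
t OR (((t IMPLIES u) OR t) AND (u AND t)) = T OR F = T
(u IMPLIES p) OR (t OR (((t IMPLIES u) OR t) AND (u AND t))) = T OR T = T
p IMPLIES r = F IMPLIES T = T
((u IMPLIES p) OR (t OR (((t IMPLIES u) OR t) AND (u AND t)))) IMPLIES (p IMPLIES r) = T IMPLIES T = T
t IMPLIES (((u IMPLIES p) OR (t OR (((t IMPLIES u) OR t) AND (u AND t)))) IMPLIES (p IMPLIES r)) = T IMPLIES T = T
t IMPLIES q = T IMPLIES T = T
(t IMPLIES q) OR p = T OR F = T
u IMPLIES ((t IMPLIES q) OR p) = F IMPLIES T = T
t IMPLIES r = T IMPLIES T = T
u IMPLIES (t IMPLIES r) = F IMPLIES T = T
(u IMPLIES ((t IMPLIES q) OR p)) AND (u IMPLIES (t IMPLIES r)) = T AND T = T
(t IMPLIES (((u IMPLIES p) OR (t OR (((t IMPLIES u) OR t) AND (u AND t)))) IMPLIES (p IMPLIES r))) IMPLIES ((u IMPLIES ((t IMPLIES q) OR p)) AND (u IMPLIES (t IMPLIES r))) = T IMPLIES T = T

T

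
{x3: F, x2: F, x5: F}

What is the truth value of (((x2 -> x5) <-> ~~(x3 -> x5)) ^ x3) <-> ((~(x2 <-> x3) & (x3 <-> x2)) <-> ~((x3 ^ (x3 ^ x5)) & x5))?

Substituting x3=F, x2=F, x5=F:
x2 -> x5 = F -> F = T
x3 -> x5 = F -> F = T
~(x3 -> x5) = ~T = F
~~(x3 -> x5) = ~F = T
(x2 -> x5) <-> ~~(x3 -> x5) = T <-> T = T
((x2 -> x5) <-> ~~(x3 -> x5)) ^ x3 = T ^ F = T
x2 <-> x3 = F <-> F = T
~(x2 <-> x3) = ~T = F
x3 <-> x2 = F <-> F = T
~(x2 <-> x3) & (x3 <-> x2) = F & T = F
x3 ^ x5 = F ^ F = F
x3 ^ (x3 ^ x5) = F ^ F = F
(x3 ^ (x3 ^ x5)) & x5 = F & F = F
~((x3 ^ (x3 ^ x5)) & x5) = ~F = T
(~(x2 <-> x3) & (x3 <-> x2)) <-> ~((x3 ^ (x3 ^ x5)) & x5) = F <-> T = F
(((x2 -> x5) <-> ~~(x3 -> x5)) ^ x3) <-> ((~(x2 <-> x3) & (x3 <-> x2)) <-> ~((x3 ^ (x3 ^ x5)) & x5)) = T <-> F = F

F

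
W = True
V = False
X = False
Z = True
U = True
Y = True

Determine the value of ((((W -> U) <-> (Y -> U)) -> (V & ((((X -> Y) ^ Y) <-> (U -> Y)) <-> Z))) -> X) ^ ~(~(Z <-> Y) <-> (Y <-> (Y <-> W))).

W -> U = True -> True = True
Y -> U = True -> True = True
(W -> U) <-> (Y -> U) = True <-> True = True
X -> Y = False -> True = True
(X -> Y) ^ Y = True ^ True = False
U -> Y = True -> True = True
((X -> Y) ^ Y) <-> (U -> Y) = False <-> True = False
(((X -> Y) ^ Y) <-> (U -> Y)) <-> Z = False <-> True = False
V & ((((X -> Y) ^ Y) <-> (U -> Y)) <-> Z) = False & False = False
((W -> U) <-> (Y -> U)) -> (V & ((((X -> Y) ^ Y) <-> (U -> Y)) <-> Z)) = True -> False = False
(((W -> U) <-> (Y -> U)) -> (V & ((((X -> Y) ^ Y) <-> (U -> Y)) <-> Z))) -> X = False -> False = True
Z <-> Y = True <-> True = True
~(Z <-> Y) = ~True = False
Y <-> W = True <-> True = True
Y <-> (Y <-> W) = True <-> True = True
~(Z <-> Y) <-> (Y <-> (Y <-> W)) = False <-> True = False
~(~(Z <-> Y) <-> (Y <-> (Y <-> W))) = ~False = True
((((W -> U) <-> (Y -> U)) -> (V & ((((X -> Y) ^ Y) <-> (U -> Y)) <-> Z))) -> X) ^ ~(~(Z <-> Y) <-> (Y <-> (Y <-> W))) = True ^ True = False

False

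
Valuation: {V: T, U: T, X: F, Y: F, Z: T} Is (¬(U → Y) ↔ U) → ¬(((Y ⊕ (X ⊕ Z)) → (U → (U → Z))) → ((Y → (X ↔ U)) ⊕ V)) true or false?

U → Y = T → F = F
¬(U → Y) = ¬F = T
¬(U → Y) ↔ U = T ↔ T = T
X ⊕ Z = F ⊕ T = T
Y ⊕ (X ⊕ Z) = F ⊕ T = T
U → Z = T → T = T
U → (U → Z) = T → T = T
(Y ⊕ (X ⊕ Z)) → (U → (U → Z)) = T → T = T
X ↔ U = F ↔ T = F
Y → (X ↔ U) = F → F = T
(Y → (X ↔ U)) ⊕ V = T ⊕ T = F
((Y ⊕ (X ⊕ Z)) → (U → (U → Z))) → ((Y → (X ↔ U)) ⊕ V) = T → F = F
¬(((Y ⊕ (X ⊕ Z)) → (U → (U → Z))) → ((Y → (X ↔ U)) ⊕ V)) = ¬F = T
(¬(U → Y) ↔ U) → ¬(((Y ⊕ (X ⊕ Z)) → (U → (U → Z))) → ((Y → (X ↔ U)) ⊕ V)) = T → T = T

T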